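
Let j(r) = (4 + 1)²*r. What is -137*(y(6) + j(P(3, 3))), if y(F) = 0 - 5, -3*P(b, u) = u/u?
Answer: 5480/3 ≈ 1826.7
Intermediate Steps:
P(b, u) = -⅓ (P(b, u) = -u/(3*u) = -⅓*1 = -⅓)
y(F) = -5
j(r) = 25*r (j(r) = 5²*r = 25*r)
-137*(y(6) + j(P(3, 3))) = -137*(-5 + 25*(-⅓)) = -137*(-5 - 25/3) = -137*(-40/3) = 5480/3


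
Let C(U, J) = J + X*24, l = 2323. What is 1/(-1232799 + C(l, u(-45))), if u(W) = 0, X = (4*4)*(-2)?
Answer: -1/1233567 ≈ -8.1066e-7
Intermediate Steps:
X = -32 (X = 16*(-2) = -32)
C(U, J) = -768 + J (C(U, J) = J - 32*24 = J - 768 = -768 + J)
1/(-1232799 + C(l, u(-45))) = 1/(-1232799 + (-768 + 0)) = 1/(-1232799 - 768) = 1/(-1233567) = -1/1233567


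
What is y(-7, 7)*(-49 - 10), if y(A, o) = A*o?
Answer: 2891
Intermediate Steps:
y(-7, 7)*(-49 - 10) = (-7*7)*(-49 - 10) = -49*(-59) = 2891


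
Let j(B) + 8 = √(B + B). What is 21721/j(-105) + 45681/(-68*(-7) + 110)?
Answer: (-12363058*I + 45681*√210)/(586*(√210 + 8*I)) ≈ -556.24 - 1148.8*I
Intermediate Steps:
j(B) = -8 + √2*√B (j(B) = -8 + √(B + B) = -8 + √(2*B) = -8 + √2*√B)
21721/j(-105) + 45681/(-68*(-7) + 110) = 21721/(-8 + √2*√(-105)) + 45681/(-68*(-7) + 110) = 21721/(-8 + √2*(I*√105)) + 45681/(476 + 110) = 21721/(-8 + I*√210) + 45681/586 = 45681/586 + 21721/(-8 + I*√210)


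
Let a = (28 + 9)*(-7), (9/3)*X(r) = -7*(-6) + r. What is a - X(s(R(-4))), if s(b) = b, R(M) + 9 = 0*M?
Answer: -270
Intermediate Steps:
R(M) = -9 (R(M) = -9 + 0*M = -9 + 0 = -9)
X(r) = 14 + r/3 (X(r) = (-7*(-6) + r)/3 = (42 + r)/3 = 14 + r/3)
a = -259 (a = 37*(-7) = -259)
a - X(s(R(-4))) = -259 - (14 + (1/3)*(-9)) = -259 - (14 - 3) = -259 - 1*11 = -259 - 11 = -270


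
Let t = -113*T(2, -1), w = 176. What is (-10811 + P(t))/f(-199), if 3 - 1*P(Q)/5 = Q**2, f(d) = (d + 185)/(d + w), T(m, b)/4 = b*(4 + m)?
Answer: -423033434/7 ≈ -6.0433e+7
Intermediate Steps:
T(m, b) = 4*b*(4 + m) (T(m, b) = 4*(b*(4 + m)) = 4*b*(4 + m))
f(d) = (185 + d)/(176 + d) (f(d) = (d + 185)/(d + 176) = (185 + d)/(176 + d))
t = 2712 (t = -452*(-1)*(4 + 2) = -452*(-1)*6 = -113*(-24) = 2712)
P(Q) = 15 - 5*Q**2
(-10811 + P(t))/f(-199) = (-10811 + (15 - 5*2712**2))/(((185 - 199)/(176 - 199))) = (-10811 + (15 - 5*7354944))/((-14/(-23))) = (-10811 + (15 - 36774720))/((-1/23*(-14))) = (-10811 - 36774705)/(14/23) = -36785516*23/14 = -423033434/7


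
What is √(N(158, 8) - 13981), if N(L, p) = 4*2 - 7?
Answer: 2*I*√3495 ≈ 118.24*I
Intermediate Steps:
N(L, p) = 1 (N(L, p) = 8 - 7 = 1)
√(N(158, 8) - 13981) = √(1 - 13981) = √(-13980) = 2*I*√3495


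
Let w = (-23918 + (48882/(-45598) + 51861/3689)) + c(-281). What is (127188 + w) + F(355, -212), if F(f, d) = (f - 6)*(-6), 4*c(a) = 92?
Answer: 1216069403397/12015073 ≈ 1.0121e+5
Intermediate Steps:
c(a) = 23 (c(a) = (¼)*92 = 23)
F(f, d) = 36 - 6*f (F(f, d) = (-6 + f)*(-6) = 36 - 6*f)
w = -286944138465/12015073 (w = (-23918 + (48882/(-45598) + 51861/3689)) + 23 = (-23918 + (48882*(-1/45598) + 51861*(1/3689))) + 23 = (-23918 + (-24441/22799 + 51861/3689)) + 23 = (-23918 + 156030870/12015073) + 23 = -287220485144/12015073 + 23 = -286944138465/12015073 ≈ -23882.)
(127188 + w) + F(355, -212) = (127188 - 286944138465/12015073) + (36 - 6*355) = 1241228966259/12015073 + (36 - 2130) = 1241228966259/12015073 - 2094 = 1216069403397/12015073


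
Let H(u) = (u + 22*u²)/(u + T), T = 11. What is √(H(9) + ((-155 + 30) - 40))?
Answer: I*√7545/10 ≈ 8.6862*I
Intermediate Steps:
H(u) = (u + 22*u²)/(11 + u) (H(u) = (u + 22*u²)/(u + 11) = (u + 22*u²)/(11 + u))
√(H(9) + ((-155 + 30) - 40)) = √(9*(1 + 22*9)/(11 + 9) + ((-155 + 30) - 40)) = √(9*(1 + 198)/20 + (-125 - 40)) = √(9*(1/20)*199 - 165) = √(1791/20 - 165) = √(-1509/20) = I*√7545/10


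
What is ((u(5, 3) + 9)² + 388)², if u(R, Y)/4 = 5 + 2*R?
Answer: 26512201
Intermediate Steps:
u(R, Y) = 20 + 8*R (u(R, Y) = 4*(5 + 2*R) = 20 + 8*R)
((u(5, 3) + 9)² + 388)² = (((20 + 8*5) + 9)² + 388)² = (((20 + 40) + 9)² + 388)² = ((60 + 9)² + 388)² = (69² + 388)² = (4761 + 388)² = 5149² = 26512201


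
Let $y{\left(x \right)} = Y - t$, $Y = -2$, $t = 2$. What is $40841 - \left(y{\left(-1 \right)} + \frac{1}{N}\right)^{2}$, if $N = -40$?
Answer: $\frac{65319679}{1600} \approx 40825.0$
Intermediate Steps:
$y{\left(x \right)} = -4$ ($y{\left(x \right)} = -2 - 2 = -4$)
$40841 - \left(y{\left(-1 \right)} + \frac{1}{N}\right)^{2} = 40841 - \left(-4 + \frac{1}{-40}\right)^{2} = 40841 - \left(-4 - \frac{1}{40}\right)^{2} = 40841 - \left(- \frac{161}{40}\right)^{2} = 40841 - \frac{25921}{1600} = \frac{65319679}{1600}$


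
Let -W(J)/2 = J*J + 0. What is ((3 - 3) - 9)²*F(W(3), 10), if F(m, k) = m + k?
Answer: -648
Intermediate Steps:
W(J) = -2*J² (W(J) = -2*(J*J + 0) = -2*(J² + 0) = -2*J²)
F(m, k) = k + m
((3 - 3) - 9)²*F(W(3), 10) = ((3 - 3) - 9)²*(10 - 2*3²) = (0 - 9)²*(10 - 2*9) = (-9)²*(10 - 18) = 81*(-8) = -648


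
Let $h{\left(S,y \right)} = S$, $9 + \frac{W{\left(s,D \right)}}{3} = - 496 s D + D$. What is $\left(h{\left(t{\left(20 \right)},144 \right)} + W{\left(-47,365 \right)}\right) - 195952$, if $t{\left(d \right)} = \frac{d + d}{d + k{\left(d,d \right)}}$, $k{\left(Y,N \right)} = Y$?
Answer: $25331757$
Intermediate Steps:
$W{\left(s,D \right)} = -27 + 3 D - 1488 D s$ ($W{\left(s,D \right)} = -27 + 3 \left(- 496 s D + D\right) = -27 + 3 \left(- 496 D s + D\right) = -27 + 3 \left(D - 496 D s\right) = -27 - \left(- 3 D + 1488 D s\right) = -27 + 3 D - 1488 D s$)
$t{\left(d \right)} = 1$ ($t{\left(d \right)} = \frac{d + d}{d + d} = \frac{2 d}{2 d} = 2 d \frac{1}{2 d} = 1$)
$\left(h{\left(t{\left(20 \right)},144 \right)} + W{\left(-47,365 \right)}\right) - 195952 = \left(1 - \left(-1068 - 25526640\right)\right) - 195952 = \left(1 + \left(-27 + 1095 + 25526640\right)\right) - 195952 = \left(1 + 25527708\right) - 195952 = 25527709 - 195952 = 25331757$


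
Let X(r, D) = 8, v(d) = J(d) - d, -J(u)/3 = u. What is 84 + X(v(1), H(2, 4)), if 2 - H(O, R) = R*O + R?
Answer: 92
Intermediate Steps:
J(u) = -3*u
H(O, R) = 2 - R - O*R (H(O, R) = 2 - (R*O + R) = 2 - (O*R + R) = 2 - (R + O*R) = 2 + (-R - O*R) = 2 - R - O*R)
v(d) = -4*d (v(d) = -3*d - d = -4*d)
84 + X(v(1), H(2, 4)) = 84 + 8 = 92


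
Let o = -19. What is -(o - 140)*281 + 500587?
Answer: 545266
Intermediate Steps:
-(o - 140)*281 + 500587 = -(-19 - 140)*281 + 500587 = -(-159)*281 + 500587 = -1*(-44679) + 500587 = 44679 + 500587 = 545266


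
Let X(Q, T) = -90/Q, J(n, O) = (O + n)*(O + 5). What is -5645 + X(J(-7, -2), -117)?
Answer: -16925/3 ≈ -5641.7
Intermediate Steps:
J(n, O) = (5 + O)*(O + n) (J(n, O) = (O + n)*(5 + O) = (5 + O)*(O + n))
-5645 + X(J(-7, -2), -117) = -5645 - 90/((-2)² + 5*(-2) + 5*(-7) - 2*(-7)) = -5645 - 90/(4 - 10 - 35 + 14) = -5645 - 90/(-27) = -5645 - 90*(-1/27) = -5645 + 10/3 = -16925/3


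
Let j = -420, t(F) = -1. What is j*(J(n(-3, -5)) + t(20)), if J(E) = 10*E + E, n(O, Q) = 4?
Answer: -18060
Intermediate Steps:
J(E) = 11*E
j*(J(n(-3, -5)) + t(20)) = -420*(11*4 - 1) = -420*(44 - 1) = -420*43 = -18060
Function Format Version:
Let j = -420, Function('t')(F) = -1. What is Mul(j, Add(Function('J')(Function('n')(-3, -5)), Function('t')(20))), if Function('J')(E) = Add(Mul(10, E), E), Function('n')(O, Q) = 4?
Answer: -18060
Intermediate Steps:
Function('J')(E) = Mul(11, E)
Mul(j, Add(Function('J')(Function('n')(-3, -5)), Function('t')(20))) = Mul(-420, Add(Mul(11, 4), -1)) = Mul(-420, Add(44, -1)) = Mul(-420, 43) = -18060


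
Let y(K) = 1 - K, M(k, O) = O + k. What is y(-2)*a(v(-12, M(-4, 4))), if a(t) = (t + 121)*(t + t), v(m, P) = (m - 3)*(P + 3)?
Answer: -20520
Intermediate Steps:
v(m, P) = (-3 + m)*(3 + P)
a(t) = 2*t*(121 + t) (a(t) = (121 + t)*(2*t) = 2*t*(121 + t))
y(-2)*a(v(-12, M(-4, 4))) = (1 - 1*(-2))*(2*(-9 - 3*(4 - 4) + 3*(-12) + (4 - 4)*(-12))*(121 + (-9 - 3*(4 - 4) + 3*(-12) + (4 - 4)*(-12)))) = (1 + 2)*(2*(-9 - 3*0 - 36 + 0*(-12))*(121 + (-9 - 3*0 - 36 + 0*(-12)))) = 3*(2*(-9 + 0 - 36 + 0)*(121 + (-9 + 0 - 36 + 0))) = 3*(2*(-45)*(121 - 45)) = 3*(2*(-45)*76) = 3*(-6840) = -20520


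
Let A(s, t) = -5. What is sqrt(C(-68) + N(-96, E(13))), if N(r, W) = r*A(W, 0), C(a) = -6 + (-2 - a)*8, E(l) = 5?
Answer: sqrt(1002) ≈ 31.654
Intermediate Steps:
C(a) = -22 - 8*a (C(a) = -6 + (-16 - 8*a) = -22 - 8*a)
N(r, W) = -5*r (N(r, W) = r*(-5) = -5*r)
sqrt(C(-68) + N(-96, E(13))) = sqrt((-22 - 8*(-68)) - 5*(-96)) = sqrt((-22 + 544) + 480) = sqrt(522 + 480) = sqrt(1002)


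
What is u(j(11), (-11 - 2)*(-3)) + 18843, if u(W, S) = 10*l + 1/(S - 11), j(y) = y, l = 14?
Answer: 531525/28 ≈ 18983.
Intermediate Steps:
u(W, S) = 140 + 1/(-11 + S) (u(W, S) = 10*14 + 1/(S - 11) = 140 + 1/(-11 + S))
u(j(11), (-11 - 2)*(-3)) + 18843 = (-1539 + 140*((-11 - 2)*(-3)))/(-11 + (-11 - 2)*(-3)) + 18843 = (-1539 + 140*(-13*(-3)))/(-11 - 13*(-3)) + 18843 = (-1539 + 140*39)/(-11 + 39) + 18843 = (-1539 + 5460)/28 + 18843 = (1/28)*3921 + 18843 = 3921/28 + 18843 = 531525/28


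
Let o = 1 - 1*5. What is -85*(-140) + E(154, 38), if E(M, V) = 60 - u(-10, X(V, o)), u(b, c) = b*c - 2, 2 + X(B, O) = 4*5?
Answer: 12142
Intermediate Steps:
o = -4 (o = 1 - 5 = -4)
X(B, O) = 18 (X(B, O) = -2 + 4*5 = -2 + 20 = 18)
u(b, c) = -2 + b*c
E(M, V) = 242 (E(M, V) = 60 - (-2 - 10*18) = 60 - (-2 - 180) = 60 - 1*(-182) = 60 + 182 = 242)
-85*(-140) + E(154, 38) = -85*(-140) + 242 = 11900 + 242 = 12142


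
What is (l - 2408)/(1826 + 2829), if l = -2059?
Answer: -4467/4655 ≈ -0.95961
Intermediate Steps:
(l - 2408)/(1826 + 2829) = (-2059 - 2408)/(1826 + 2829) = -4467/4655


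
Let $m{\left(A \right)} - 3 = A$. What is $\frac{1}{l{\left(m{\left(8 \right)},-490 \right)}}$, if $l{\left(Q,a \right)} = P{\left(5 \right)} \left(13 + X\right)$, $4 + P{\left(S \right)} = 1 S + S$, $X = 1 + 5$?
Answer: $\frac{1}{114} \approx 0.0087719$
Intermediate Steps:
$X = 6$
$P{\left(S \right)} = -4 + 2 S$ ($P{\left(S \right)} = -4 + \left(1 S + S\right) = -4 + \left(S + S\right) = -4 + 2 S$)
$m{\left(A \right)} = 3 + A$
$l{\left(Q,a \right)} = 114$ ($l{\left(Q,a \right)} = \left(-4 + 2 \cdot 5\right) \left(13 + 6\right) = \left(-4 + 10\right) 19 = 6 \cdot 19 = 114$)
$\frac{1}{l{\left(m{\left(8 \right)},-490 \right)}} = \frac{1}{114}$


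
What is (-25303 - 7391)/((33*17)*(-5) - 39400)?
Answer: 32694/42205 ≈ 0.77465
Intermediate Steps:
(-25303 - 7391)/((33*17)*(-5) - 39400) = -32694/(561*(-5) - 39400) = -32694/(-2805 - 39400) = -32694/(-42205) = -32694*(-1/42205) = 32694/42205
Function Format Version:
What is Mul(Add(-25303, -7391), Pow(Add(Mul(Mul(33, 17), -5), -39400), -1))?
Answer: Rational(32694, 42205) ≈ 0.77465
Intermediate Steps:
Mul(Add(-25303, -7391), Pow(Add(Mul(Mul(33, 17), -5), -39400), -1)) = Mul(-32694, Pow(Add(Mul(561, -5), -39400), -1)) = Mul(-32694, Pow(Add(-2805, -39400), -1)) = Mul(-32694, Pow(-42205, -1)) = Mul(-32694, Rational(-1, 42205)) = Rational(32694, 42205)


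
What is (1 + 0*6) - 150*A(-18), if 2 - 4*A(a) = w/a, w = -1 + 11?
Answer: -569/6 ≈ -94.833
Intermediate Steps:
w = 10
A(a) = ½ - 5/(2*a)
(1 + 0*6) - 150*A(-18) = (1 + 0*6) - 75*(-5 - 18)/(-18) = (1 + 0) - 75*(-1)*(-23)/18 = 1 - 150*23/36 = 1 - 575/6 = -569/6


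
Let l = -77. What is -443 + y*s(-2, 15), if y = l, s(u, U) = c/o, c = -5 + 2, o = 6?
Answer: -809/2 ≈ -404.50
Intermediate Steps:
c = -3
s(u, U) = -½ (s(u, U) = -3/6 = -3*⅙ = -½)
y = -77
-443 + y*s(-2, 15) = -443 - 77*(-½) = -443 + 77/2 = -809/2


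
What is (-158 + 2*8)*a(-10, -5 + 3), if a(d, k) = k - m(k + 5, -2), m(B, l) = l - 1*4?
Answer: -568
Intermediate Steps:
m(B, l) = -4 + l (m(B, l) = l - 4 = -4 + l)
a(d, k) = 6 + k (a(d, k) = k - (-4 - 2) = k - 1*(-6) = k + 6 = 6 + k)
(-158 + 2*8)*a(-10, -5 + 3) = (-158 + 2*8)*(6 + (-5 + 3)) = (-158 + 16)*(6 - 2) = -142*4 = -568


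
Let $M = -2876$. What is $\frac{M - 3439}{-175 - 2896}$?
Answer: $\frac{6315}{3071} \approx 2.0563$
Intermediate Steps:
$\frac{M - 3439}{-175 - 2896} = \frac{-2876 - 3439}{-175 - 2896} = - \frac{6315}{-3071} = \left(-6315\right) \left(- \frac{1}{3071}\right) = \frac{6315}{3071}$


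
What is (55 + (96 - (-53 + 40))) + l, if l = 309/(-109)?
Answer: 17567/109 ≈ 161.17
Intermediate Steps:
l = -309/109 (l = 309*(-1/109) = -309/109 ≈ -2.8349)
(55 + (96 - (-53 + 40))) + l = (55 + (96 - (-53 + 40))) - 309/109 = (55 + (96 - 1*(-13))) - 309/109 = (55 + (96 + 13)) - 309/109 = (55 + 109) - 309/109 = 164 - 309/109 = 17567/109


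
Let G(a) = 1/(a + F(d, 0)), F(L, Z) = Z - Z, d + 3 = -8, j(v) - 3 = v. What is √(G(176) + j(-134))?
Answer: I*√253605/44 ≈ 11.445*I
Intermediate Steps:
j(v) = 3 + v
d = -11 (d = -3 - 8 = -11)
F(L, Z) = 0
G(a) = 1/a (G(a) = 1/(a + 0) = 1/a)
√(G(176) + j(-134)) = √(1/176 + (3 - 134)) = √(1/176 - 131) = √(-23055/176) = I*√253605/44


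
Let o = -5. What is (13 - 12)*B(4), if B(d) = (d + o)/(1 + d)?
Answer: -⅕ ≈ -0.20000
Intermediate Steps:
B(d) = (-5 + d)/(1 + d) (B(d) = (d - 5)/(1 + d) = (-5 + d)/(1 + d))
(13 - 12)*B(4) = (13 - 12)*((-5 + 4)/(1 + 4)) = 1*(-1/5) = 1*((⅕)*(-1)) = 1*(-⅕) = -⅕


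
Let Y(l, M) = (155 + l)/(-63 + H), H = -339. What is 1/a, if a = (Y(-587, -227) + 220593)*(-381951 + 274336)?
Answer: -67/1590528499845 ≈ -4.2124e-11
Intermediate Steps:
Y(l, M) = -155/402 - l/402 (Y(l, M) = (155 + l)/(-63 - 339) = (155 + l)/(-402) = (155 + l)*(-1/402) = -155/402 - l/402)
a = -1590528499845/67 (a = ((-155/402 - 1/402*(-587)) + 220593)*(-381951 + 274336) = ((-155/402 + 587/402) + 220593)*(-107615) = (72/67 + 220593)*(-107615) = (14779803/67)*(-107615) = -1590528499845/67 ≈ -2.3739e+10)
1/a = 1/(-1590528499845/67) = -67/1590528499845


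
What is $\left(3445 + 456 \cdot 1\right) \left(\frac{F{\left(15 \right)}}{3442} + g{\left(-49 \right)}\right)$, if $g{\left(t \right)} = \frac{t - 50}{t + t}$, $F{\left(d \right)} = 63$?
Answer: $\frac{338345433}{84329} \approx 4012.2$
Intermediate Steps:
$g{\left(t \right)} = \frac{-50 + t}{2 t}$
$\left(3445 + 456 \cdot 1\right) \left(\frac{F{\left(15 \right)}}{3442} + g{\left(-49 \right)}\right) = \left(3445 + 456 \cdot 1\right) \left(\frac{63}{3442} + \frac{-50 - 49}{2 \left(-49\right)}\right) = \left(3445 + 456\right) \left(63 \cdot \frac{1}{3442} + \frac{1}{2} \left(- \frac{1}{49}\right) \left(-99\right)\right) = 3901 \left(\frac{63}{3442} + \frac{99}{98}\right) = 3901 \cdot \frac{86733}{84329} = \frac{338345433}{84329}$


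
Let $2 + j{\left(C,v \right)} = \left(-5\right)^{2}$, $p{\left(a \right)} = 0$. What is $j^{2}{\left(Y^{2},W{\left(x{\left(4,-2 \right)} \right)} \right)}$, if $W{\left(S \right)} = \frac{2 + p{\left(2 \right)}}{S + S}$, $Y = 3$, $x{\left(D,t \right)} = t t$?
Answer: $529$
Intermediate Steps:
$x{\left(D,t \right)} = t^{2}$
$W{\left(S \right)} = \frac{1}{S}$ ($W{\left(S \right)} = \frac{2 + 0}{S + S} = \frac{2}{2 S} = 2 \frac{1}{2 S} = \frac{1}{S}$)
$j{\left(C,v \right)} = 23$ ($j{\left(C,v \right)} = -2 + \left(-5\right)^{2} = -2 + 25 = 23$)
$j^{2}{\left(Y^{2},W{\left(x{\left(4,-2 \right)} \right)} \right)} = 23^{2} = 529$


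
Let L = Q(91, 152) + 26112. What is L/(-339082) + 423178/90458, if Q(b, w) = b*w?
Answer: 34969697061/7668169889 ≈ 4.5604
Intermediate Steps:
L = 39944 (L = 91*152 + 26112 = 13832 + 26112 = 39944)
L/(-339082) + 423178/90458 = 39944/(-339082) + 423178/90458 = 39944*(-1/339082) + 423178*(1/90458) = -19972/169541 + 211589/45229 = 34969697061/7668169889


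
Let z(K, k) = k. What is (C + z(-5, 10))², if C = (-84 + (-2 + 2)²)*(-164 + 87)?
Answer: 41964484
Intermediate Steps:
C = 6468 (C = (-84 + 0²)*(-77) = (-84 + 0)*(-77) = -84*(-77) = 6468)
(C + z(-5, 10))² = (6468 + 10)² = 6478² = 41964484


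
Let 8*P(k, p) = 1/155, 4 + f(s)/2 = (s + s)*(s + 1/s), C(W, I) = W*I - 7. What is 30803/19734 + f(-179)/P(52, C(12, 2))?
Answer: 3136095736403/19734 ≈ 1.5892e+8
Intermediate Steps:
C(W, I) = -7 + I*W (C(W, I) = I*W - 7 = -7 + I*W)
f(s) = -8 + 4*s*(s + 1/s) (f(s) = -8 + 2*((s + s)*(s + 1/s)) = -8 + 2*((2*s)*(s + 1/s)) = -8 + 2*(2*s*(s + 1/s)) = -8 + 4*s*(s + 1/s))
P(k, p) = 1/1240 (P(k, p) = (⅛)/155 = (⅛)*(1/155) = 1/1240)
30803/19734 + f(-179)/P(52, C(12, 2)) = 30803/19734 + (-4 + 4*(-179)²)/(1/1240) = 30803*(1/19734) + (-4 + 4*32041)*1240 = 30803/19734 + (-4 + 128164)*1240 = 30803/19734 + 128160*1240 = 30803/19734 + 158918400 = 3136095736403/19734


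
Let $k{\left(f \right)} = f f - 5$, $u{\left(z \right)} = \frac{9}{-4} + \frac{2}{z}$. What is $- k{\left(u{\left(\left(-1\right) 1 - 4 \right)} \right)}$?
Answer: $- \frac{809}{400} \approx -2.0225$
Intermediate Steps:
$u{\left(z \right)} = - \frac{9}{4} + \frac{2}{z}$ ($u{\left(z \right)} = 9 \left(- \frac{1}{4}\right) + \frac{2}{z} = - \frac{9}{4} + \frac{2}{z}$)
$k{\left(f \right)} = -5 + f^{2}$ ($k{\left(f \right)} = f^{2} - 5 = -5 + f^{2}$)
$- k{\left(u{\left(\left(-1\right) 1 - 4 \right)} \right)} = - (-5 + \left(- \frac{9}{4} + \frac{2}{\left(-1\right) 1 - 4}\right)^{2}) = - (-5 + \left(- \frac{9}{4} + \frac{2}{-1 - 4}\right)^{2}) = - (-5 + \left(- \frac{9}{4} + \frac{2}{-5}\right)^{2}) = - (-5 + \left(- \frac{9}{4} + 2 \left(- \frac{1}{5}\right)\right)^{2}) = - (-5 + \left(- \frac{9}{4} - \frac{2}{5}\right)^{2}) = - (-5 + \left(- \frac{53}{20}\right)^{2}) = - (-5 + \frac{2809}{400}) = \left(-1\right) \frac{809}{400} = - \frac{809}{400}$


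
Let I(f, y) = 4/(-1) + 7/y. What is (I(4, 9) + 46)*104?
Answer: 40040/9 ≈ 4448.9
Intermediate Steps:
I(f, y) = -4 + 7/y (I(f, y) = 4*(-1) + 7/y = -4 + 7/y)
(I(4, 9) + 46)*104 = ((-4 + 7/9) + 46)*104 = (-29/9 + 46)*104 = (385/9)*104 = 40040/9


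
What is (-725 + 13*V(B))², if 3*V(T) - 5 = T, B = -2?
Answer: 506944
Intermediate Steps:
V(T) = 5/3 + T/3
(-725 + 13*V(B))² = (-725 + 13*(5/3 + (⅓)*(-2)))² = (-725 + 13*(5/3 - ⅔))² = (-725 + 13*1)² = (-725 + 13)² = (-712)² = 506944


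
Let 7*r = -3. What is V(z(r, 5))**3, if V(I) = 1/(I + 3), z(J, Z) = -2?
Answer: 1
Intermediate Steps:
r = -3/7 (r = (1/7)*(-3) = -3/7 ≈ -0.42857)
V(I) = 1/(3 + I)
V(z(r, 5))**3 = (1/(3 - 2))**3 = (1/1)**3 = 1**3 = 1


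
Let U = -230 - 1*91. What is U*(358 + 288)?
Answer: -207366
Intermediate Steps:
U = -321 (U = -230 - 91 = -321)
U*(358 + 288) = -321*(358 + 288) = -321*646 = -207366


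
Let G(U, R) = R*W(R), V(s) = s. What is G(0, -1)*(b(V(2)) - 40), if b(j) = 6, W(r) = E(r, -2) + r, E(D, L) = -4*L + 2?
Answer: 306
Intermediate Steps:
E(D, L) = 2 - 4*L
W(r) = 10 + r (W(r) = (2 - 4*(-2)) + r = (2 + 8) + r = 10 + r)
G(U, R) = R*(10 + R)
G(0, -1)*(b(V(2)) - 40) = (-(10 - 1))*(6 - 40) = -1*9*(-34) = -9*(-34) = 306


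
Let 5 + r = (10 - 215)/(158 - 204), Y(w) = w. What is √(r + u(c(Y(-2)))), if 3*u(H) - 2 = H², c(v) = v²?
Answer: √11546/46 ≈ 2.3359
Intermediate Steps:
r = -25/46 (r = -5 + (10 - 215)/(158 - 204) = -5 - 205/(-46) = -5 - 205*(-1/46) = -5 + 205/46 = -25/46 ≈ -0.54348)
u(H) = ⅔ + H²/3
√(r + u(c(Y(-2)))) = √(-25/46 + (⅔ + ((-2)²)²/3)) = √(-25/46 + (⅔ + (⅓)*4²)) = √(-25/46 + (⅔ + (⅓)*16)) = √(-25/46 + (⅔ + 16/3)) = √(-25/46 + 6) = √(251/46) = √11546/46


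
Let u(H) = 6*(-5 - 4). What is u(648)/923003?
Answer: -54/923003 ≈ -5.8505e-5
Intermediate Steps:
u(H) = -54 (u(H) = 6*(-9) = -54)
u(648)/923003 = -54/923003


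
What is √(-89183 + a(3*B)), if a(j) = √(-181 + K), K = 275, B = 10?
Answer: √(-89183 + √94) ≈ 298.62*I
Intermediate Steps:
a(j) = √94 (a(j) = √(-181 + 275) = √94)
√(-89183 + a(3*B)) = √(-89183 + √94)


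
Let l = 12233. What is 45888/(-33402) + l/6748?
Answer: 16492407/37566116 ≈ 0.43902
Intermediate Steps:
45888/(-33402) + l/6748 = 45888/(-33402) + 12233/6748 = 45888*(-1/33402) + 12233*(1/6748) = -7648/5567 + 12233/6748 = 16492407/37566116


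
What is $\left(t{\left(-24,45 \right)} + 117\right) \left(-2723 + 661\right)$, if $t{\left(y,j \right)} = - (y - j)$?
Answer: $-383532$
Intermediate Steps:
$t{\left(y,j \right)} = j - y$
$\left(t{\left(-24,45 \right)} + 117\right) \left(-2723 + 661\right) = \left(\left(45 - -24\right) + 117\right) \left(-2723 + 661\right) = \left(\left(45 + 24\right) + 117\right) \left(-2062\right) = \left(69 + 117\right) \left(-2062\right) = 186 \left(-2062\right) = -383532$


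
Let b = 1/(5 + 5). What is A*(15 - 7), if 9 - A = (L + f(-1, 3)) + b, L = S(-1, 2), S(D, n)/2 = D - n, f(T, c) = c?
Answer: 476/5 ≈ 95.200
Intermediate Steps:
S(D, n) = -2*n + 2*D (S(D, n) = 2*(D - n) = -2*n + 2*D)
L = -6 (L = -2*2 + 2*(-1) = -4 - 2 = -6)
b = ⅒ (b = 1/10 = ⅒ ≈ 0.10000)
A = 119/10 (A = 9 - ((-6 + 3) + ⅒) = 9 - (-3 + ⅒) = 9 - 1*(-29/10) = 9 + 29/10 = 119/10 ≈ 11.900)
A*(15 - 7) = 119*(15 - 7)/10 = (119/10)*8 = 476/5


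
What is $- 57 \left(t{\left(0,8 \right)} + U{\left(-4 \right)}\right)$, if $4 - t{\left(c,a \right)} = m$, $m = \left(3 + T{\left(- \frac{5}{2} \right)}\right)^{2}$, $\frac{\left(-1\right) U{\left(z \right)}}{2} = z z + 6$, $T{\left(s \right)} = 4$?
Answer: $5073$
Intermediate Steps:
$U{\left(z \right)} = -12 - 2 z^{2}$ ($U{\left(z \right)} = - 2 \left(z z + 6\right) = - 2 \left(z^{2} + 6\right) = - 2 \left(6 + z^{2}\right) = -12 - 2 z^{2}$)
$m = 49$ ($m = \left(3 + 4\right)^{2} = 7^{2} = 49$)
$t{\left(c,a \right)} = -45$ ($t{\left(c,a \right)} = 4 - 49 = -45$)
$- 57 \left(t{\left(0,8 \right)} + U{\left(-4 \right)}\right) = - 57 \left(-45 - \left(12 + 2 \left(-4\right)^{2}\right)\right) = - 57 \left(-45 - 44\right) = \left(-57\right) \left(-89\right) = 5073$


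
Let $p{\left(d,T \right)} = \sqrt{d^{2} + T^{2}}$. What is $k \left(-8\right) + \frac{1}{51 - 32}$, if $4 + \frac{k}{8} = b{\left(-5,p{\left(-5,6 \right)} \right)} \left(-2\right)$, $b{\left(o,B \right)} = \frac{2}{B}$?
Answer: $\frac{4865}{19} + \frac{256 \sqrt{61}}{61} \approx 288.83$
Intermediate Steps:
$p{\left(d,T \right)} = \sqrt{T^{2} + d^{2}}$
$k = -32 - \frac{32 \sqrt{61}}{61}$ ($k = -32 + 8 \frac{2}{\sqrt{6^{2} + \left(-5\right)^{2}}} \left(-2\right) = -32 + 8 \frac{2}{\sqrt{36 + 25}} \left(-2\right) = -32 + 8 \frac{2}{\sqrt{61}} \left(-2\right) = -32 + 8 \cdot 2 \frac{\sqrt{61}}{61} \left(-2\right) = -32 + 8 \frac{2 \sqrt{61}}{61} \left(-2\right) = -32 + 8 \left(- \frac{4 \sqrt{61}}{61}\right) = -32 - \frac{32 \sqrt{61}}{61} \approx -36.097$)
$k \left(-8\right) + \frac{1}{51 - 32} = \left(-32 - \frac{32 \sqrt{61}}{61}\right) \left(-8\right) + \frac{1}{51 - 32} = \left(256 + \frac{256 \sqrt{61}}{61}\right) + \frac{1}{19} = \frac{4865}{19} + \frac{256 \sqrt{61}}{61}$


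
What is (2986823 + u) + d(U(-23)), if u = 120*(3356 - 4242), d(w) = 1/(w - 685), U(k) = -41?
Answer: 2091245177/726 ≈ 2.8805e+6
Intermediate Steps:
d(w) = 1/(-685 + w)
u = -106320 (u = 120*(-886) = -106320)
(2986823 + u) + d(U(-23)) = (2986823 - 106320) + 1/(-685 - 41) = 2880503 + 1/(-726) = 2880503 - 1/726 = 2091245177/726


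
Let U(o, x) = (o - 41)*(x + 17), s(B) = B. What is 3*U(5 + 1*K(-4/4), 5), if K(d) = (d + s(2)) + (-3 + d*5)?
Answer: -2838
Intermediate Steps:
K(d) = -1 + 6*d (K(d) = (d + 2) + (-3 + d*5) = (2 + d) + (-3 + 5*d) = -1 + 6*d)
U(o, x) = (-41 + o)*(17 + x)
3*U(5 + 1*K(-4/4), 5) = 3*(-697 - 41*5 + 17*(5 + 1*(-1 + 6*(-4/4))) + (5 + 1*(-1 + 6*(-4/4)))*5) = 3*(-697 - 205 + 17*(5 + 1*(-1 + 6*(-4*¼))) + (5 + 1*(-1 + 6*(-4*¼)))*5) = 3*(-697 - 205 + 17*(5 + 1*(-1 + 6*(-1))) + (5 + 1*(-1 + 6*(-1)))*5) = 3*(-697 - 205 + 17*(5 + 1*(-1 - 6)) + (5 + 1*(-1 - 6))*5) = 3*(-697 - 205 + 17*(5 + 1*(-7)) + (5 + 1*(-7))*5) = 3*(-697 - 205 + 17*(5 - 7) + (5 - 7)*5) = 3*(-697 - 205 + 17*(-2) - 2*5) = 3*(-697 - 205 - 34 - 10) = 3*(-946) = -2838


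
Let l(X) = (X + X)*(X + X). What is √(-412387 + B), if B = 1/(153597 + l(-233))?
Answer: I*√56685804410909730/370753 ≈ 642.17*I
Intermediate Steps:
l(X) = 4*X² (l(X) = (2*X)*(2*X) = 4*X²)
B = 1/370753 (B = 1/(153597 + 4*(-233)²) = 1/(153597 + 4*54289) = 1/(153597 + 217156) = 1/370753 ≈ 2.6972e-6)
√(-412387 + B) = √(-412387 + 1/370753) = √(-152893717410/370753) = I*√56685804410909730/370753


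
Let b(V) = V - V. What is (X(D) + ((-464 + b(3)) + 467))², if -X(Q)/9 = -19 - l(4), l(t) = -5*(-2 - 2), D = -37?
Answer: 125316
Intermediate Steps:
b(V) = 0
l(t) = 20 (l(t) = -5*(-4) = 20)
X(Q) = 351 (X(Q) = -9*(-19 - 1*20) = -9*(-19 - 20) = -9*(-39) = 351)
(X(D) + ((-464 + b(3)) + 467))² = (351 + ((-464 + 0) + 467))² = (351 + (-464 + 467))² = (351 + 3)² = 354² = 125316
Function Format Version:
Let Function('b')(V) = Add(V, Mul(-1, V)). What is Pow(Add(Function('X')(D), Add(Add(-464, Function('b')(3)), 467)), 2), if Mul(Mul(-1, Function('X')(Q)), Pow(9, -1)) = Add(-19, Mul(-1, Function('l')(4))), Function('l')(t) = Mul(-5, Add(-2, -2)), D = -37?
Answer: 125316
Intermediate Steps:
Function('b')(V) = 0
Function('l')(t) = 20 (Function('l')(t) = Mul(-5, -4) = 20)
Function('X')(Q) = 351 (Function('X')(Q) = Mul(-9, Add(-19, Mul(-1, 20))) = Mul(-9, Add(-19, -20)) = Mul(-9, -39) = 351)
Pow(Add(Function('X')(D), Add(Add(-464, Function('b')(3)), 467)), 2) = Pow(Add(351, Add(Add(-464, 0), 467)), 2) = Pow(Add(351, Add(-464, 467)), 2) = Pow(Add(351, 3), 2) = Pow(354, 2) = 125316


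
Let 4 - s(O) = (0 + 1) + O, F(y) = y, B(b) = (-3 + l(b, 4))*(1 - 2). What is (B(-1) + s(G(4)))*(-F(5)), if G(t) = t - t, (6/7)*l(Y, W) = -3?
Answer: -95/2 ≈ -47.500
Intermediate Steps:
l(Y, W) = -7/2 (l(Y, W) = (7/6)*(-3) = -7/2)
G(t) = 0
B(b) = 13/2 (B(b) = (-3 - 7/2)*(1 - 2) = -13/2*(-1) = 13/2)
s(O) = 3 - O (s(O) = 4 - ((0 + 1) + O) = 4 - (1 + O) = 4 + (-1 - O) = 3 - O)
(B(-1) + s(G(4)))*(-F(5)) = (13/2 + (3 - 1*0))*(-1*5) = (13/2 + (3 + 0))*(-5) = (13/2 + 3)*(-5) = (19/2)*(-5) = -95/2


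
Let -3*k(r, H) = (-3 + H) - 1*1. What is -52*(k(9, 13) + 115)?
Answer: -5824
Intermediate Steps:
k(r, H) = 4/3 - H/3 (k(r, H) = -((-3 + H) - 1*1)/3 = -((-3 + H) - 1)/3 = -(-4 + H)/3 = 4/3 - H/3)
-52*(k(9, 13) + 115) = -52*((4/3 - ⅓*13) + 115) = -52*((4/3 - 13/3) + 115) = -52*(-3 + 115) = -52*112 = -5824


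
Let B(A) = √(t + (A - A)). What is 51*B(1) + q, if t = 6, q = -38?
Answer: -38 + 51*√6 ≈ 86.924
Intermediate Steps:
B(A) = √6 (B(A) = √(6 + (A - A)) = √(6 + 0) = √6)
51*B(1) + q = 51*√6 - 38 = -38 + 51*√6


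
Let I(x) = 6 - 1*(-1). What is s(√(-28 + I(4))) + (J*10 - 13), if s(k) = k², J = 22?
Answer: 186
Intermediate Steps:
I(x) = 7 (I(x) = 6 + 1 = 7)
s(√(-28 + I(4))) + (J*10 - 13) = (√(-28 + 7))² + (22*10 - 13) = (√(-21))² + (220 - 13) = (I*√21)² + 207 = -21 + 207 = 186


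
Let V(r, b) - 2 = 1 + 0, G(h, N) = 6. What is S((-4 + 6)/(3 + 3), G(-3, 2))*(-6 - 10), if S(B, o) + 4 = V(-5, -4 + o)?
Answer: 16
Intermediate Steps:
V(r, b) = 3 (V(r, b) = 2 + (1 + 0) = 2 + 1 = 3)
S(B, o) = -1 (S(B, o) = -4 + 3 = -1)
S((-4 + 6)/(3 + 3), G(-3, 2))*(-6 - 10) = -(-6 - 10) = -1*(-16) = 16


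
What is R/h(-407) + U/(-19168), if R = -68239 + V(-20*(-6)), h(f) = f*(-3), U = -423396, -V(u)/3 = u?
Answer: -199484779/5851032 ≈ -34.094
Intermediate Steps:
V(u) = -3*u
h(f) = -3*f
R = -68599 (R = -68239 - (-60)*(-6) = -68239 - 3*120 = -68239 - 360 = -68599)
R/h(-407) + U/(-19168) = -68599/((-3*(-407))) - 423396/(-19168) = -68599/1221 - 423396*(-1/19168) = -68599*1/1221 + 105849/4792 = -68599/1221 + 105849/4792 = -199484779/5851032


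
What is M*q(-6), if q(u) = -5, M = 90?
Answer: -450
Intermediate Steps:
M*q(-6) = 90*(-5) = -450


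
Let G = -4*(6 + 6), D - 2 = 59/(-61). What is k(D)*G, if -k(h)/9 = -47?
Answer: -20304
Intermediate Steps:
D = 63/61 (D = 2 + 59/(-61) = 2 + 59*(-1/61) = 2 - 59/61 = 63/61 ≈ 1.0328)
k(h) = 423 (k(h) = -9*(-47) = 423)
G = -48 (G = -4*12 = -48)
k(D)*G = 423*(-48) = -20304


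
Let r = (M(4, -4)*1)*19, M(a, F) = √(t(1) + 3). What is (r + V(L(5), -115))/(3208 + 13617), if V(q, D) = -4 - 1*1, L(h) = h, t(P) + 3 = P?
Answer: 14/16825 ≈ 0.00083209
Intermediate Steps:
t(P) = -3 + P
M(a, F) = 1 (M(a, F) = √((-3 + 1) + 3) = √(-2 + 3) = √1 = 1)
V(q, D) = -5 (V(q, D) = -4 - 1 = -5)
r = 19 (r = (1*1)*19 = 1*19 = 19)
(r + V(L(5), -115))/(3208 + 13617) = (19 - 5)/(3208 + 13617) = 14/16825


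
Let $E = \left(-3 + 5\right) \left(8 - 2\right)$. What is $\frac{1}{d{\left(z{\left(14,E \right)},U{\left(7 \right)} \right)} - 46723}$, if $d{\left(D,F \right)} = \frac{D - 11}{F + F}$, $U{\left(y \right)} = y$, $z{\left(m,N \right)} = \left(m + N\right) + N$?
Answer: $- \frac{14}{654095} \approx -2.1404 \cdot 10^{-5}$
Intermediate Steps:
$E = 12$ ($E = 2 \cdot 6 = 12$)
$z{\left(m,N \right)} = m + 2 N$ ($z{\left(m,N \right)} = \left(N + m\right) + N = m + 2 N$)
$d{\left(D,F \right)} = \frac{-11 + D}{2 F}$
$\frac{1}{d{\left(z{\left(14,E \right)},U{\left(7 \right)} \right)} - 46723} = \frac{1}{\frac{-11 + \left(14 + 2 \cdot 12\right)}{2 \cdot 7} - 46723} = \frac{1}{\frac{1}{2} \cdot \frac{1}{7} \left(-11 + \left(14 + 24\right)\right) - 46723} = \frac{1}{\frac{1}{2} \cdot \frac{1}{7} \left(-11 + 38\right) - 46723} = \frac{1}{\frac{1}{2} \cdot \frac{1}{7} \cdot 27 - 46723} = \frac{1}{\frac{27}{14} - 46723} = \frac{1}{- \frac{654095}{14}} = - \frac{14}{654095}$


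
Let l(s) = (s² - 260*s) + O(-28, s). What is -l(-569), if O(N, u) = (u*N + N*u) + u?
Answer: -502996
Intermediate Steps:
O(N, u) = u + 2*N*u (O(N, u) = (N*u + N*u) + u = 2*N*u + u = u + 2*N*u)
l(s) = s² - 315*s (l(s) = (s² - 260*s) + s*(1 + 2*(-28)) = (s² - 260*s) + s*(1 - 56) = (s² - 260*s) + s*(-55) = (s² - 260*s) - 55*s = s² - 315*s)
-l(-569) = -(-569)*(-315 - 569) = -(-569)*(-884) = -1*502996 = -502996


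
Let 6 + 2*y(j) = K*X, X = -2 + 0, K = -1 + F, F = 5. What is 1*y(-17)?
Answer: -7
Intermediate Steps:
K = 4 (K = -1 + 5 = 4)
X = -2
y(j) = -7 (y(j) = -3 + (4*(-2))/2 = -3 + (1/2)*(-8) = -3 - 4 = -7)
1*y(-17) = 1*(-7) = -7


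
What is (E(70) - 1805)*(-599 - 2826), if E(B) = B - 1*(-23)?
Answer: 5863600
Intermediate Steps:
E(B) = 23 + B (E(B) = B + 23 = 23 + B)
(E(70) - 1805)*(-599 - 2826) = ((23 + 70) - 1805)*(-599 - 2826) = (93 - 1805)*(-3425) = -1712*(-3425) = 5863600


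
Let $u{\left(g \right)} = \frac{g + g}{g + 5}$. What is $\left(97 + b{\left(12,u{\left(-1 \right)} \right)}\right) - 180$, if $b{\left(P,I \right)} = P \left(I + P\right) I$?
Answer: $-152$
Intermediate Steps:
$u{\left(g \right)} = \frac{2 g}{5 + g}$
$b{\left(P,I \right)} = I P \left(I + P\right)$
$\left(97 + b{\left(12,u{\left(-1 \right)} \right)}\right) - 180 = \left(97 + 2 \left(-1\right) \frac{1}{5 - 1} \cdot 12 \left(2 \left(-1\right) \frac{1}{5 - 1} + 12\right)\right) - 180 = \left(97 + 2 \left(-1\right) \frac{1}{4} \cdot 12 \left(2 \left(-1\right) \frac{1}{4} + 12\right)\right) - 180 = \left(97 - 6 \left(- \frac{1}{2} + 12\right)\right) - 180 = \left(97 - 6 \cdot \frac{23}{2}\right) - 180 = \left(97 - 69\right) - 180 = 28 - 180 = -152$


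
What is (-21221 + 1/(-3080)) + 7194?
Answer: -43203161/3080 ≈ -14027.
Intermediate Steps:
(-21221 + 1/(-3080)) + 7194 = (-21221 - 1/3080) + 7194 = -65360681/3080 + 7194 = -43203161/3080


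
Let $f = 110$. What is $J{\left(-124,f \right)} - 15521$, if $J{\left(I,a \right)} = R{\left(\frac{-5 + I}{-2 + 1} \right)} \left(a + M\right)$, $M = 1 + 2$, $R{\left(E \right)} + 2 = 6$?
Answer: $-15069$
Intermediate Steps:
$R{\left(E \right)} = 4$ ($R{\left(E \right)} = -2 + 6 = 4$)
$M = 3$
$J{\left(I,a \right)} = 12 + 4 a$ ($J{\left(I,a \right)} = 4 \left(a + 3\right) = 4 \left(3 + a\right) = 12 + 4 a$)
$J{\left(-124,f \right)} - 15521 = \left(12 + 4 \cdot 110\right) - 15521 = \left(12 + 440\right) - 15521 = 452 - 15521 = -15069$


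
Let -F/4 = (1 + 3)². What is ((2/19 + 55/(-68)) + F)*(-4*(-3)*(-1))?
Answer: 250791/323 ≈ 776.44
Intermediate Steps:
F = -64 (F = -4*(1 + 3)² = -4*4² = -4*16 = -64)
((2/19 + 55/(-68)) + F)*(-4*(-3)*(-1)) = ((2/19 + 55/(-68)) - 64)*(-4*(-3)*(-1)) = ((2*(1/19) + 55*(-1/68)) - 64)*(12*(-1)) = ((2/19 - 55/68) - 64)*(-12) = (-909/1292 - 64)*(-12) = -83597/1292*(-12) = 250791/323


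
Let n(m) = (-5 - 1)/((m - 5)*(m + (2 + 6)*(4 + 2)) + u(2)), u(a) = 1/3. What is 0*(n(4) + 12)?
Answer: 0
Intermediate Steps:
u(a) = 1/3
n(m) = -6/(1/3 + (-5 + m)*(48 + m)) (n(m) = (-5 - 1)/((m - 5)*(m + (2 + 6)*(4 + 2)) + 1/3) = -6/((-5 + m)*(m + 8*6) + 1/3) = -6/((-5 + m)*(m + 48) + 1/3) = -6/((-5 + m)*(48 + m) + 1/3) = -6/(1/3 + (-5 + m)*(48 + m)))
0*(n(4) + 12) = 0*(-18/(-719 + 3*4**2 + 129*4) + 12) = 0*(-18/(-719 + 3*16 + 516) + 12) = 0*(-18/(-719 + 48 + 516) + 12) = 0*(-18/(-155) + 12) = 0*(-18*(-1/155) + 12) = 0*(18/155 + 12) = 0*(1878/155) = 0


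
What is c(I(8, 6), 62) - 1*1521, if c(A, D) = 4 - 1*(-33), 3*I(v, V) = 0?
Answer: -1484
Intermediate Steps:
I(v, V) = 0 (I(v, V) = (⅓)*0 = 0)
c(A, D) = 37 (c(A, D) = 4 + 33 = 37)
c(I(8, 6), 62) - 1*1521 = 37 - 1*1521 = 37 - 1521 = -1484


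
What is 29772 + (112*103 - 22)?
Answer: 41286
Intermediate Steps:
29772 + (112*103 - 22) = 29772 + (11536 - 22) = 29772 + 11514 = 41286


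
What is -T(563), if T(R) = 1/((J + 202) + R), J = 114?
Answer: -1/879 ≈ -0.0011377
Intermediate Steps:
T(R) = 1/(316 + R) (T(R) = 1/((114 + 202) + R) = 1/(316 + R))
-T(563) = -1/(316 + 563) = -1/879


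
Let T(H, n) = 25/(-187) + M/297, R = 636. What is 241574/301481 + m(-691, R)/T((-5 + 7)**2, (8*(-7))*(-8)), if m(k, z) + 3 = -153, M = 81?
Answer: -338020108/301481 ≈ -1121.2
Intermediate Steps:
m(k, z) = -156 (m(k, z) = -3 - 153 = -156)
T(H, n) = 26/187 (T(H, n) = 25/(-187) + 81/297 = 25*(-1/187) + 81*(1/297) = -25/187 + 3/11 = 26/187)
241574/301481 + m(-691, R)/T((-5 + 7)**2, (8*(-7))*(-8)) = 241574/301481 - 156/26/187 = 241574*(1/301481) - 156*187/26 = 241574/301481 - 1122 = -338020108/301481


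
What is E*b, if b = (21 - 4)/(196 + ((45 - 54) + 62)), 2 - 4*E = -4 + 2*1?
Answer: 17/249 ≈ 0.068273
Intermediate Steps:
E = 1 (E = ½ - (-4 + 2*1)/4 = ½ - (-4 + 2)/4 = ½ - ¼*(-2) = ½ + ½ = 1)
b = 17/249 (b = 17/(196 + (-9 + 62)) = 17/(196 + 53) = 17/249 ≈ 0.068273)
E*b = 1*(17/249) = 17/249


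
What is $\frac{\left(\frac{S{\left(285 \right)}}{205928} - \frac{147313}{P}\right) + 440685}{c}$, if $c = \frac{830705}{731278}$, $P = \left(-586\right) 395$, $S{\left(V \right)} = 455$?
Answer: $\frac{132423032739147120087}{341349246478300} \approx 3.8794 \cdot 10^{5}$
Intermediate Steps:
$P = -231470$
$c = \frac{830705}{731278}$ ($c = 830705 \cdot \frac{1}{731278} = \frac{830705}{731278} \approx 1.136$)
$\frac{\left(\frac{S{\left(285 \right)}}{205928} - \frac{147313}{P}\right) + 440685}{c} = \frac{\left(\frac{455}{205928} - \frac{147313}{-231470}\right) + 440685}{\frac{830705}{731278}} = \left(\left(455 \cdot \frac{1}{205928} - - \frac{147313}{231470}\right) + 440685\right) \frac{731278}{830705} = \left(\left(\frac{455}{205928} + \frac{147313}{231470}\right) + 440685\right) \frac{731278}{830705} = \left(\frac{15220595157}{23833077080} + 440685\right) \frac{731278}{830705} = \frac{10502894793594957}{23833077080} \cdot \frac{731278}{830705} = \frac{132423032739147120087}{341349246478300}$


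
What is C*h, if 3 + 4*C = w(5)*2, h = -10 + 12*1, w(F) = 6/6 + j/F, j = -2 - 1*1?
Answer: -11/10 ≈ -1.1000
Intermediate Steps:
j = -3 (j = -2 - 1 = -3)
w(F) = 1 - 3/F (w(F) = 6/6 - 3/F = 6*(⅙) - 3/F = 1 - 3/F)
h = 2 (h = -10 + 12 = 2)
C = -11/20 (C = -¾ + (((-3 + 5)/5)*2)/4 = -¾ + (((⅕)*2)*2)/4 = -¾ + ((⅖)*2)/4 = -¾ + (¼)*(⅘) = -¾ + ⅕ = -11/20 ≈ -0.55000)
C*h = -11/20*2 = -11/10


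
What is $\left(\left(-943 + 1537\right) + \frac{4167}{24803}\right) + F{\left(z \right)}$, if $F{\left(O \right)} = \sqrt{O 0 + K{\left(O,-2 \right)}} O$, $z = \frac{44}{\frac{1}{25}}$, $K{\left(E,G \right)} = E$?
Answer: $\frac{14737149}{24803} + 11000 \sqrt{11} \approx 37077.0$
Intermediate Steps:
$z = 1100$ ($z = 44 \frac{1}{\frac{1}{25}} = 44 \cdot 25 = 1100$)
$F{\left(O \right)} = O^{\frac{3}{2}}$ ($F{\left(O \right)} = \sqrt{O 0 + O} O = \sqrt{0 + O} O = \sqrt{O} O = O^{\frac{3}{2}}$)
$\left(\left(-943 + 1537\right) + \frac{4167}{24803}\right) + F{\left(z \right)} = \left(\left(-943 + 1537\right) + \frac{4167}{24803}\right) + 1100^{\frac{3}{2}} = \left(594 + 4167 \cdot \frac{1}{24803}\right) + 11000 \sqrt{11} = \left(594 + \frac{4167}{24803}\right) + 11000 \sqrt{11} = \frac{14737149}{24803} + 11000 \sqrt{11}$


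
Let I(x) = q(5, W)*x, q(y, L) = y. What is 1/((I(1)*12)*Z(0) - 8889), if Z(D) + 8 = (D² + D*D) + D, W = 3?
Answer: -1/9369 ≈ -0.00010673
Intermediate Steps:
Z(D) = -8 + D + 2*D² (Z(D) = -8 + ((D² + D*D) + D) = -8 + ((D² + D²) + D) = -8 + (2*D² + D) = -8 + (D + 2*D²) = -8 + D + 2*D²)
I(x) = 5*x
1/((I(1)*12)*Z(0) - 8889) = 1/(((5*1)*12)*(-8 + 0 + 2*0²) - 8889) = 1/((5*12)*(-8 + 0 + 2*0) - 8889) = 1/(60*(-8 + 0 + 0) - 8889) = 1/(60*(-8) - 8889) = 1/(-480 - 8889) = 1/(-9369) = -1/9369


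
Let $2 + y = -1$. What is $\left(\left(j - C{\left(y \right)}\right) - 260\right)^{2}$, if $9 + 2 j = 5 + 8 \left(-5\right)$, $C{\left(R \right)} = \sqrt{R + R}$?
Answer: $\left(282 + i \sqrt{6}\right)^{2} \approx 79518.0 + 1382.0 i$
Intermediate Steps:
$y = -3$ ($y = -2 - 1 = -3$)
$C{\left(R \right)} = \sqrt{2} \sqrt{R}$ ($C{\left(R \right)} = \sqrt{2 R} = \sqrt{2} \sqrt{R}$)
$j = -22$ ($j = - \frac{9}{2} + \frac{5 + 8 \left(-5\right)}{2} = - \frac{9}{2} + \frac{5 - 40}{2} = - \frac{9}{2} + \frac{1}{2} \left(-35\right) = - \frac{9}{2} - \frac{35}{2} = -22$)
$\left(\left(j - C{\left(y \right)}\right) - 260\right)^{2} = \left(\left(-22 - \sqrt{2} \sqrt{-3}\right) - 260\right)^{2} = \left(\left(-22 - \sqrt{2} i \sqrt{3}\right) - 260\right)^{2} = \left(\left(-22 - i \sqrt{6}\right) - 260\right)^{2} = \left(-282 - i \sqrt{6}\right)^{2}$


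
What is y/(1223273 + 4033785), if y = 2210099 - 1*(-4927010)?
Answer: 7137109/5257058 ≈ 1.3576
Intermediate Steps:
y = 7137109 (y = 2210099 + 4927010 = 7137109)
y/(1223273 + 4033785) = 7137109/(1223273 + 4033785) = 7137109/5257058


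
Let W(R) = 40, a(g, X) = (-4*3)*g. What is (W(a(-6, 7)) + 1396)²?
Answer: 2062096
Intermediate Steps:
a(g, X) = -12*g
(W(a(-6, 7)) + 1396)² = (40 + 1396)² = 1436² = 2062096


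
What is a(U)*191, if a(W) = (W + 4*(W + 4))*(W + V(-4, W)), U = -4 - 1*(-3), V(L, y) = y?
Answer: -4202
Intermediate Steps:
U = -1 (U = -4 + 3 = -1)
a(W) = 2*W*(16 + 5*W) (a(W) = (W + 4*(W + 4))*(W + W) = (W + 4*(4 + W))*(2*W) = (W + (16 + 4*W))*(2*W) = (16 + 5*W)*(2*W) = 2*W*(16 + 5*W))
a(U)*191 = (2*(-1)*(16 + 5*(-1)))*191 = (2*(-1)*(16 - 5))*191 = (2*(-1)*11)*191 = -22*191 = -4202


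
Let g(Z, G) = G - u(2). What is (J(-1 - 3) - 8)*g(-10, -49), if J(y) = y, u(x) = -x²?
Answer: 540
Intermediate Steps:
g(Z, G) = 4 + G (g(Z, G) = G - (-1)*2² = G - (-1)*4 = G - 1*(-4) = G + 4 = 4 + G)
(J(-1 - 3) - 8)*g(-10, -49) = ((-1 - 3) - 8)*(4 - 49) = (-4 - 8)*(-45) = -12*(-45) = 540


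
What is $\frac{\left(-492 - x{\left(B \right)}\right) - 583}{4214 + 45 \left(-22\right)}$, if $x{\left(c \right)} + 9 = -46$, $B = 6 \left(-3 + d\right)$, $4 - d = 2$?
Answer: $- \frac{255}{806} \approx -0.31638$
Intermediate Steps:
$d = 2$ ($d = 4 - 2 = 2$)
$B = -6$ ($B = 6 \left(-3 + 2\right) = 6 \left(-1\right) = -6$)
$x{\left(c \right)} = -55$ ($x{\left(c \right)} = -9 - 46 = -55$)
$\frac{\left(-492 - x{\left(B \right)}\right) - 583}{4214 + 45 \left(-22\right)} = \frac{\left(-492 - -55\right) - 583}{4214 + 45 \left(-22\right)} = \frac{\left(-492 + 55\right) - 583}{4214 - 990} = \frac{-437 - 583}{3224} = \left(-1020\right) \frac{1}{3224} = - \frac{255}{806}$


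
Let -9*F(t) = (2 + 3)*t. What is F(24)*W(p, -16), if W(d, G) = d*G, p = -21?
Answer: -4480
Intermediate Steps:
W(d, G) = G*d
F(t) = -5*t/9 (F(t) = -(2 + 3)*t/9 = -5*t/9)
F(24)*W(p, -16) = (-5/9*24)*(-16*(-21)) = -40/3*336 = -4480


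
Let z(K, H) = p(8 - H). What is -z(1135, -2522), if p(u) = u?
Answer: -2530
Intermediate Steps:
z(K, H) = 8 - H
-z(1135, -2522) = -(8 - 1*(-2522)) = -(8 + 2522) = -1*2530 = -2530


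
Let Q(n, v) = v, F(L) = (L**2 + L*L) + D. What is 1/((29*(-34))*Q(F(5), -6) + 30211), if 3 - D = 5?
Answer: 1/36127 ≈ 2.7680e-5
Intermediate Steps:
D = -2 (D = 3 - 1*5 = 3 - 5 = -2)
F(L) = -2 + 2*L**2 (F(L) = (L**2 + L*L) - 2 = (L**2 + L**2) - 2 = 2*L**2 - 2 = -2 + 2*L**2)
1/((29*(-34))*Q(F(5), -6) + 30211) = 1/((29*(-34))*(-6) + 30211) = 1/(-986*(-6) + 30211) = 1/(5916 + 30211) = 1/36127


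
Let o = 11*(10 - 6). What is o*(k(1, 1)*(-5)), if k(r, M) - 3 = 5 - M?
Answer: -1540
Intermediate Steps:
k(r, M) = 8 - M (k(r, M) = 3 + (5 - M) = 8 - M)
o = 44 (o = 11*4 = 44)
o*(k(1, 1)*(-5)) = 44*((8 - 1*1)*(-5)) = 44*((8 - 1)*(-5)) = 44*(7*(-5)) = 44*(-35) = -1540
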